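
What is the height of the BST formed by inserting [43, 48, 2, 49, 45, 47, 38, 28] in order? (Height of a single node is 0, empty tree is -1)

Insertion order: [43, 48, 2, 49, 45, 47, 38, 28]
Tree (level-order array): [43, 2, 48, None, 38, 45, 49, 28, None, None, 47]
Compute height bottom-up (empty subtree = -1):
  height(28) = 1 + max(-1, -1) = 0
  height(38) = 1 + max(0, -1) = 1
  height(2) = 1 + max(-1, 1) = 2
  height(47) = 1 + max(-1, -1) = 0
  height(45) = 1 + max(-1, 0) = 1
  height(49) = 1 + max(-1, -1) = 0
  height(48) = 1 + max(1, 0) = 2
  height(43) = 1 + max(2, 2) = 3
Height = 3


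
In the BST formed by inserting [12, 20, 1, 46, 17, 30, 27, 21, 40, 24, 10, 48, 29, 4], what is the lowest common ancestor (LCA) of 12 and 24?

Tree insertion order: [12, 20, 1, 46, 17, 30, 27, 21, 40, 24, 10, 48, 29, 4]
Tree (level-order array): [12, 1, 20, None, 10, 17, 46, 4, None, None, None, 30, 48, None, None, 27, 40, None, None, 21, 29, None, None, None, 24]
In a BST, the LCA of p=12, q=24 is the first node v on the
root-to-leaf path with p <= v <= q (go left if both < v, right if both > v).
Walk from root:
  at 12: 12 <= 12 <= 24, this is the LCA
LCA = 12


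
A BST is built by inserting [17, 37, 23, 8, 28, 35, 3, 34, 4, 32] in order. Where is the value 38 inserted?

Starting tree (level order): [17, 8, 37, 3, None, 23, None, None, 4, None, 28, None, None, None, 35, 34, None, 32]
Insertion path: 17 -> 37
Result: insert 38 as right child of 37
Final tree (level order): [17, 8, 37, 3, None, 23, 38, None, 4, None, 28, None, None, None, None, None, 35, 34, None, 32]


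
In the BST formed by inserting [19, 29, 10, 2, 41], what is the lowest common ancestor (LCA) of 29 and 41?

Tree insertion order: [19, 29, 10, 2, 41]
Tree (level-order array): [19, 10, 29, 2, None, None, 41]
In a BST, the LCA of p=29, q=41 is the first node v on the
root-to-leaf path with p <= v <= q (go left if both < v, right if both > v).
Walk from root:
  at 19: both 29 and 41 > 19, go right
  at 29: 29 <= 29 <= 41, this is the LCA
LCA = 29


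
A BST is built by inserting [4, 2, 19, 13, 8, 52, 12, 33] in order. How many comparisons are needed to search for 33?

Search path for 33: 4 -> 19 -> 52 -> 33
Found: True
Comparisons: 4


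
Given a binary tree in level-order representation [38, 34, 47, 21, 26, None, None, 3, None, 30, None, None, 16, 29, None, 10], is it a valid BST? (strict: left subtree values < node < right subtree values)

Level-order array: [38, 34, 47, 21, 26, None, None, 3, None, 30, None, None, 16, 29, None, 10]
Validate using subtree bounds (lo, hi): at each node, require lo < value < hi,
then recurse left with hi=value and right with lo=value.
Preorder trace (stopping at first violation):
  at node 38 with bounds (-inf, +inf): OK
  at node 34 with bounds (-inf, 38): OK
  at node 21 with bounds (-inf, 34): OK
  at node 3 with bounds (-inf, 21): OK
  at node 16 with bounds (3, 21): OK
  at node 10 with bounds (3, 16): OK
  at node 26 with bounds (34, 38): VIOLATION
Node 26 violates its bound: not (34 < 26 < 38).
Result: Not a valid BST


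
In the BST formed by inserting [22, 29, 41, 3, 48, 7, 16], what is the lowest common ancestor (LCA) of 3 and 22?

Tree insertion order: [22, 29, 41, 3, 48, 7, 16]
Tree (level-order array): [22, 3, 29, None, 7, None, 41, None, 16, None, 48]
In a BST, the LCA of p=3, q=22 is the first node v on the
root-to-leaf path with p <= v <= q (go left if both < v, right if both > v).
Walk from root:
  at 22: 3 <= 22 <= 22, this is the LCA
LCA = 22


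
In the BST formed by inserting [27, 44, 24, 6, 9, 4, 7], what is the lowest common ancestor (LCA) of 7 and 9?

Tree insertion order: [27, 44, 24, 6, 9, 4, 7]
Tree (level-order array): [27, 24, 44, 6, None, None, None, 4, 9, None, None, 7]
In a BST, the LCA of p=7, q=9 is the first node v on the
root-to-leaf path with p <= v <= q (go left if both < v, right if both > v).
Walk from root:
  at 27: both 7 and 9 < 27, go left
  at 24: both 7 and 9 < 24, go left
  at 6: both 7 and 9 > 6, go right
  at 9: 7 <= 9 <= 9, this is the LCA
LCA = 9


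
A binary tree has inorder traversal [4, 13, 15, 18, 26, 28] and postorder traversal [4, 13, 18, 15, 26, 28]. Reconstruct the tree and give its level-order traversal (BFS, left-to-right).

Inorder:   [4, 13, 15, 18, 26, 28]
Postorder: [4, 13, 18, 15, 26, 28]
Algorithm: postorder visits root last, so walk postorder right-to-left;
each value is the root of the current inorder slice — split it at that
value, recurse on the right subtree first, then the left.
Recursive splits:
  root=28; inorder splits into left=[4, 13, 15, 18, 26], right=[]
  root=26; inorder splits into left=[4, 13, 15, 18], right=[]
  root=15; inorder splits into left=[4, 13], right=[18]
  root=18; inorder splits into left=[], right=[]
  root=13; inorder splits into left=[4], right=[]
  root=4; inorder splits into left=[], right=[]
Reconstructed level-order: [28, 26, 15, 13, 18, 4]


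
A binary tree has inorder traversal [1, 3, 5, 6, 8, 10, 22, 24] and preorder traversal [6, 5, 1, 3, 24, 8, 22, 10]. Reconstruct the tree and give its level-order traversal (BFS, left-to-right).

Inorder:  [1, 3, 5, 6, 8, 10, 22, 24]
Preorder: [6, 5, 1, 3, 24, 8, 22, 10]
Algorithm: preorder visits root first, so consume preorder in order;
for each root, split the current inorder slice at that value into
left-subtree inorder and right-subtree inorder, then recurse.
Recursive splits:
  root=6; inorder splits into left=[1, 3, 5], right=[8, 10, 22, 24]
  root=5; inorder splits into left=[1, 3], right=[]
  root=1; inorder splits into left=[], right=[3]
  root=3; inorder splits into left=[], right=[]
  root=24; inorder splits into left=[8, 10, 22], right=[]
  root=8; inorder splits into left=[], right=[10, 22]
  root=22; inorder splits into left=[10], right=[]
  root=10; inorder splits into left=[], right=[]
Reconstructed level-order: [6, 5, 24, 1, 8, 3, 22, 10]


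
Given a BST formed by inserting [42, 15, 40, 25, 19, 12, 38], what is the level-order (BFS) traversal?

Tree insertion order: [42, 15, 40, 25, 19, 12, 38]
Tree (level-order array): [42, 15, None, 12, 40, None, None, 25, None, 19, 38]
BFS from the root, enqueuing left then right child of each popped node:
  queue [42] -> pop 42, enqueue [15], visited so far: [42]
  queue [15] -> pop 15, enqueue [12, 40], visited so far: [42, 15]
  queue [12, 40] -> pop 12, enqueue [none], visited so far: [42, 15, 12]
  queue [40] -> pop 40, enqueue [25], visited so far: [42, 15, 12, 40]
  queue [25] -> pop 25, enqueue [19, 38], visited so far: [42, 15, 12, 40, 25]
  queue [19, 38] -> pop 19, enqueue [none], visited so far: [42, 15, 12, 40, 25, 19]
  queue [38] -> pop 38, enqueue [none], visited so far: [42, 15, 12, 40, 25, 19, 38]
Result: [42, 15, 12, 40, 25, 19, 38]


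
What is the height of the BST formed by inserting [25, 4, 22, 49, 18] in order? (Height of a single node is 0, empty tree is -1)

Insertion order: [25, 4, 22, 49, 18]
Tree (level-order array): [25, 4, 49, None, 22, None, None, 18]
Compute height bottom-up (empty subtree = -1):
  height(18) = 1 + max(-1, -1) = 0
  height(22) = 1 + max(0, -1) = 1
  height(4) = 1 + max(-1, 1) = 2
  height(49) = 1 + max(-1, -1) = 0
  height(25) = 1 + max(2, 0) = 3
Height = 3


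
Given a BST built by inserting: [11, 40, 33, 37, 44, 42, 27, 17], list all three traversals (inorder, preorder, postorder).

Tree insertion order: [11, 40, 33, 37, 44, 42, 27, 17]
Tree (level-order array): [11, None, 40, 33, 44, 27, 37, 42, None, 17]
Inorder (L, root, R): [11, 17, 27, 33, 37, 40, 42, 44]
Preorder (root, L, R): [11, 40, 33, 27, 17, 37, 44, 42]
Postorder (L, R, root): [17, 27, 37, 33, 42, 44, 40, 11]


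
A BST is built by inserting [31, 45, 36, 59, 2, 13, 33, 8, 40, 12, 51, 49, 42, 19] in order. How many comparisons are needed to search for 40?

Search path for 40: 31 -> 45 -> 36 -> 40
Found: True
Comparisons: 4


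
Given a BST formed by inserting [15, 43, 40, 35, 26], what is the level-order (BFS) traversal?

Tree insertion order: [15, 43, 40, 35, 26]
Tree (level-order array): [15, None, 43, 40, None, 35, None, 26]
BFS from the root, enqueuing left then right child of each popped node:
  queue [15] -> pop 15, enqueue [43], visited so far: [15]
  queue [43] -> pop 43, enqueue [40], visited so far: [15, 43]
  queue [40] -> pop 40, enqueue [35], visited so far: [15, 43, 40]
  queue [35] -> pop 35, enqueue [26], visited so far: [15, 43, 40, 35]
  queue [26] -> pop 26, enqueue [none], visited so far: [15, 43, 40, 35, 26]
Result: [15, 43, 40, 35, 26]


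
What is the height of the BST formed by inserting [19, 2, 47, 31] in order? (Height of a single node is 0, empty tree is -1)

Insertion order: [19, 2, 47, 31]
Tree (level-order array): [19, 2, 47, None, None, 31]
Compute height bottom-up (empty subtree = -1):
  height(2) = 1 + max(-1, -1) = 0
  height(31) = 1 + max(-1, -1) = 0
  height(47) = 1 + max(0, -1) = 1
  height(19) = 1 + max(0, 1) = 2
Height = 2


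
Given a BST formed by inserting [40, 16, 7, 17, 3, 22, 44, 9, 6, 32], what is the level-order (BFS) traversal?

Tree insertion order: [40, 16, 7, 17, 3, 22, 44, 9, 6, 32]
Tree (level-order array): [40, 16, 44, 7, 17, None, None, 3, 9, None, 22, None, 6, None, None, None, 32]
BFS from the root, enqueuing left then right child of each popped node:
  queue [40] -> pop 40, enqueue [16, 44], visited so far: [40]
  queue [16, 44] -> pop 16, enqueue [7, 17], visited so far: [40, 16]
  queue [44, 7, 17] -> pop 44, enqueue [none], visited so far: [40, 16, 44]
  queue [7, 17] -> pop 7, enqueue [3, 9], visited so far: [40, 16, 44, 7]
  queue [17, 3, 9] -> pop 17, enqueue [22], visited so far: [40, 16, 44, 7, 17]
  queue [3, 9, 22] -> pop 3, enqueue [6], visited so far: [40, 16, 44, 7, 17, 3]
  queue [9, 22, 6] -> pop 9, enqueue [none], visited so far: [40, 16, 44, 7, 17, 3, 9]
  queue [22, 6] -> pop 22, enqueue [32], visited so far: [40, 16, 44, 7, 17, 3, 9, 22]
  queue [6, 32] -> pop 6, enqueue [none], visited so far: [40, 16, 44, 7, 17, 3, 9, 22, 6]
  queue [32] -> pop 32, enqueue [none], visited so far: [40, 16, 44, 7, 17, 3, 9, 22, 6, 32]
Result: [40, 16, 44, 7, 17, 3, 9, 22, 6, 32]


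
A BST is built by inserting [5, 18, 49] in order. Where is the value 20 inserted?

Starting tree (level order): [5, None, 18, None, 49]
Insertion path: 5 -> 18 -> 49
Result: insert 20 as left child of 49
Final tree (level order): [5, None, 18, None, 49, 20]


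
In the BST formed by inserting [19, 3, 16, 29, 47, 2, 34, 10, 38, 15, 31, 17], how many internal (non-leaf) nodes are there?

Tree built from: [19, 3, 16, 29, 47, 2, 34, 10, 38, 15, 31, 17]
Tree (level-order array): [19, 3, 29, 2, 16, None, 47, None, None, 10, 17, 34, None, None, 15, None, None, 31, 38]
Rule: An internal node has at least one child.
Per-node child counts:
  node 19: 2 child(ren)
  node 3: 2 child(ren)
  node 2: 0 child(ren)
  node 16: 2 child(ren)
  node 10: 1 child(ren)
  node 15: 0 child(ren)
  node 17: 0 child(ren)
  node 29: 1 child(ren)
  node 47: 1 child(ren)
  node 34: 2 child(ren)
  node 31: 0 child(ren)
  node 38: 0 child(ren)
Matching nodes: [19, 3, 16, 10, 29, 47, 34]
Count of internal (non-leaf) nodes: 7


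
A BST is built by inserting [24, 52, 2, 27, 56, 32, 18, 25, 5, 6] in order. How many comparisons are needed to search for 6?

Search path for 6: 24 -> 2 -> 18 -> 5 -> 6
Found: True
Comparisons: 5


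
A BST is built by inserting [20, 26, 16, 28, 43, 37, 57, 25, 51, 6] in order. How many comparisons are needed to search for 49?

Search path for 49: 20 -> 26 -> 28 -> 43 -> 57 -> 51
Found: False
Comparisons: 6


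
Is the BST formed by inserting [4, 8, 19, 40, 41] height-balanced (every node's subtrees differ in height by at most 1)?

Tree (level-order array): [4, None, 8, None, 19, None, 40, None, 41]
Definition: a tree is height-balanced if, at every node, |h(left) - h(right)| <= 1 (empty subtree has height -1).
Bottom-up per-node check:
  node 41: h_left=-1, h_right=-1, diff=0 [OK], height=0
  node 40: h_left=-1, h_right=0, diff=1 [OK], height=1
  node 19: h_left=-1, h_right=1, diff=2 [FAIL (|-1-1|=2 > 1)], height=2
  node 8: h_left=-1, h_right=2, diff=3 [FAIL (|-1-2|=3 > 1)], height=3
  node 4: h_left=-1, h_right=3, diff=4 [FAIL (|-1-3|=4 > 1)], height=4
Node 19 violates the condition: |-1 - 1| = 2 > 1.
Result: Not balanced


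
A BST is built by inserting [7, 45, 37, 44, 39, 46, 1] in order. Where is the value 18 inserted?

Starting tree (level order): [7, 1, 45, None, None, 37, 46, None, 44, None, None, 39]
Insertion path: 7 -> 45 -> 37
Result: insert 18 as left child of 37
Final tree (level order): [7, 1, 45, None, None, 37, 46, 18, 44, None, None, None, None, 39]


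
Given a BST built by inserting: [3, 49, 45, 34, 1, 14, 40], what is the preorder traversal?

Tree insertion order: [3, 49, 45, 34, 1, 14, 40]
Tree (level-order array): [3, 1, 49, None, None, 45, None, 34, None, 14, 40]
Preorder traversal: [3, 1, 49, 45, 34, 14, 40]


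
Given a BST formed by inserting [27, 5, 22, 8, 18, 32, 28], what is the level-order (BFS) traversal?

Tree insertion order: [27, 5, 22, 8, 18, 32, 28]
Tree (level-order array): [27, 5, 32, None, 22, 28, None, 8, None, None, None, None, 18]
BFS from the root, enqueuing left then right child of each popped node:
  queue [27] -> pop 27, enqueue [5, 32], visited so far: [27]
  queue [5, 32] -> pop 5, enqueue [22], visited so far: [27, 5]
  queue [32, 22] -> pop 32, enqueue [28], visited so far: [27, 5, 32]
  queue [22, 28] -> pop 22, enqueue [8], visited so far: [27, 5, 32, 22]
  queue [28, 8] -> pop 28, enqueue [none], visited so far: [27, 5, 32, 22, 28]
  queue [8] -> pop 8, enqueue [18], visited so far: [27, 5, 32, 22, 28, 8]
  queue [18] -> pop 18, enqueue [none], visited so far: [27, 5, 32, 22, 28, 8, 18]
Result: [27, 5, 32, 22, 28, 8, 18]


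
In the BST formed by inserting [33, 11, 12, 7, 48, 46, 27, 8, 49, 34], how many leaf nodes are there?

Tree built from: [33, 11, 12, 7, 48, 46, 27, 8, 49, 34]
Tree (level-order array): [33, 11, 48, 7, 12, 46, 49, None, 8, None, 27, 34]
Rule: A leaf has 0 children.
Per-node child counts:
  node 33: 2 child(ren)
  node 11: 2 child(ren)
  node 7: 1 child(ren)
  node 8: 0 child(ren)
  node 12: 1 child(ren)
  node 27: 0 child(ren)
  node 48: 2 child(ren)
  node 46: 1 child(ren)
  node 34: 0 child(ren)
  node 49: 0 child(ren)
Matching nodes: [8, 27, 34, 49]
Count of leaf nodes: 4


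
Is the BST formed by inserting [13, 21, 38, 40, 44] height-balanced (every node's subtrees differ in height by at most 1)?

Tree (level-order array): [13, None, 21, None, 38, None, 40, None, 44]
Definition: a tree is height-balanced if, at every node, |h(left) - h(right)| <= 1 (empty subtree has height -1).
Bottom-up per-node check:
  node 44: h_left=-1, h_right=-1, diff=0 [OK], height=0
  node 40: h_left=-1, h_right=0, diff=1 [OK], height=1
  node 38: h_left=-1, h_right=1, diff=2 [FAIL (|-1-1|=2 > 1)], height=2
  node 21: h_left=-1, h_right=2, diff=3 [FAIL (|-1-2|=3 > 1)], height=3
  node 13: h_left=-1, h_right=3, diff=4 [FAIL (|-1-3|=4 > 1)], height=4
Node 38 violates the condition: |-1 - 1| = 2 > 1.
Result: Not balanced


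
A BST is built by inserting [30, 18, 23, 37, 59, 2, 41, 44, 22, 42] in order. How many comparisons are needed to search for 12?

Search path for 12: 30 -> 18 -> 2
Found: False
Comparisons: 3


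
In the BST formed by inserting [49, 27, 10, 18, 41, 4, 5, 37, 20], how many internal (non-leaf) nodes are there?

Tree built from: [49, 27, 10, 18, 41, 4, 5, 37, 20]
Tree (level-order array): [49, 27, None, 10, 41, 4, 18, 37, None, None, 5, None, 20]
Rule: An internal node has at least one child.
Per-node child counts:
  node 49: 1 child(ren)
  node 27: 2 child(ren)
  node 10: 2 child(ren)
  node 4: 1 child(ren)
  node 5: 0 child(ren)
  node 18: 1 child(ren)
  node 20: 0 child(ren)
  node 41: 1 child(ren)
  node 37: 0 child(ren)
Matching nodes: [49, 27, 10, 4, 18, 41]
Count of internal (non-leaf) nodes: 6


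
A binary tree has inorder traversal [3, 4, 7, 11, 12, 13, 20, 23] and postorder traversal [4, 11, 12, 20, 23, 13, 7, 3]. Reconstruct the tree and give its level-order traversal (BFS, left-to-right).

Inorder:   [3, 4, 7, 11, 12, 13, 20, 23]
Postorder: [4, 11, 12, 20, 23, 13, 7, 3]
Algorithm: postorder visits root last, so walk postorder right-to-left;
each value is the root of the current inorder slice — split it at that
value, recurse on the right subtree first, then the left.
Recursive splits:
  root=3; inorder splits into left=[], right=[4, 7, 11, 12, 13, 20, 23]
  root=7; inorder splits into left=[4], right=[11, 12, 13, 20, 23]
  root=13; inorder splits into left=[11, 12], right=[20, 23]
  root=23; inorder splits into left=[20], right=[]
  root=20; inorder splits into left=[], right=[]
  root=12; inorder splits into left=[11], right=[]
  root=11; inorder splits into left=[], right=[]
  root=4; inorder splits into left=[], right=[]
Reconstructed level-order: [3, 7, 4, 13, 12, 23, 11, 20]


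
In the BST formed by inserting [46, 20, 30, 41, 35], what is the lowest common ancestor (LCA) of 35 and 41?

Tree insertion order: [46, 20, 30, 41, 35]
Tree (level-order array): [46, 20, None, None, 30, None, 41, 35]
In a BST, the LCA of p=35, q=41 is the first node v on the
root-to-leaf path with p <= v <= q (go left if both < v, right if both > v).
Walk from root:
  at 46: both 35 and 41 < 46, go left
  at 20: both 35 and 41 > 20, go right
  at 30: both 35 and 41 > 30, go right
  at 41: 35 <= 41 <= 41, this is the LCA
LCA = 41


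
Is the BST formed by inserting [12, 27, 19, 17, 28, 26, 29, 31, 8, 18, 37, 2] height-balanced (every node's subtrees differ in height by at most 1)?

Tree (level-order array): [12, 8, 27, 2, None, 19, 28, None, None, 17, 26, None, 29, None, 18, None, None, None, 31, None, None, None, 37]
Definition: a tree is height-balanced if, at every node, |h(left) - h(right)| <= 1 (empty subtree has height -1).
Bottom-up per-node check:
  node 2: h_left=-1, h_right=-1, diff=0 [OK], height=0
  node 8: h_left=0, h_right=-1, diff=1 [OK], height=1
  node 18: h_left=-1, h_right=-1, diff=0 [OK], height=0
  node 17: h_left=-1, h_right=0, diff=1 [OK], height=1
  node 26: h_left=-1, h_right=-1, diff=0 [OK], height=0
  node 19: h_left=1, h_right=0, diff=1 [OK], height=2
  node 37: h_left=-1, h_right=-1, diff=0 [OK], height=0
  node 31: h_left=-1, h_right=0, diff=1 [OK], height=1
  node 29: h_left=-1, h_right=1, diff=2 [FAIL (|-1-1|=2 > 1)], height=2
  node 28: h_left=-1, h_right=2, diff=3 [FAIL (|-1-2|=3 > 1)], height=3
  node 27: h_left=2, h_right=3, diff=1 [OK], height=4
  node 12: h_left=1, h_right=4, diff=3 [FAIL (|1-4|=3 > 1)], height=5
Node 29 violates the condition: |-1 - 1| = 2 > 1.
Result: Not balanced


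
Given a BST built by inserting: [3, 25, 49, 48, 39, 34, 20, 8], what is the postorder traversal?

Tree insertion order: [3, 25, 49, 48, 39, 34, 20, 8]
Tree (level-order array): [3, None, 25, 20, 49, 8, None, 48, None, None, None, 39, None, 34]
Postorder traversal: [8, 20, 34, 39, 48, 49, 25, 3]


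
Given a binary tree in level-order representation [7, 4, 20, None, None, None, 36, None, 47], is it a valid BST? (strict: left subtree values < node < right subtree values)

Level-order array: [7, 4, 20, None, None, None, 36, None, 47]
Validate using subtree bounds (lo, hi): at each node, require lo < value < hi,
then recurse left with hi=value and right with lo=value.
Preorder trace (stopping at first violation):
  at node 7 with bounds (-inf, +inf): OK
  at node 4 with bounds (-inf, 7): OK
  at node 20 with bounds (7, +inf): OK
  at node 36 with bounds (20, +inf): OK
  at node 47 with bounds (36, +inf): OK
No violation found at any node.
Result: Valid BST


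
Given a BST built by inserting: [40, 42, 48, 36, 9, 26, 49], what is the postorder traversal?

Tree insertion order: [40, 42, 48, 36, 9, 26, 49]
Tree (level-order array): [40, 36, 42, 9, None, None, 48, None, 26, None, 49]
Postorder traversal: [26, 9, 36, 49, 48, 42, 40]


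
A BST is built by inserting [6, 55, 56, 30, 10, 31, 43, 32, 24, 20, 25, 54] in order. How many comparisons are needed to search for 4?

Search path for 4: 6
Found: False
Comparisons: 1


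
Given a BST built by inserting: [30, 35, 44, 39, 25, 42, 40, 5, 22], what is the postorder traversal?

Tree insertion order: [30, 35, 44, 39, 25, 42, 40, 5, 22]
Tree (level-order array): [30, 25, 35, 5, None, None, 44, None, 22, 39, None, None, None, None, 42, 40]
Postorder traversal: [22, 5, 25, 40, 42, 39, 44, 35, 30]


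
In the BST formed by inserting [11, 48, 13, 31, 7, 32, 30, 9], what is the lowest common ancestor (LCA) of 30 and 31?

Tree insertion order: [11, 48, 13, 31, 7, 32, 30, 9]
Tree (level-order array): [11, 7, 48, None, 9, 13, None, None, None, None, 31, 30, 32]
In a BST, the LCA of p=30, q=31 is the first node v on the
root-to-leaf path with p <= v <= q (go left if both < v, right if both > v).
Walk from root:
  at 11: both 30 and 31 > 11, go right
  at 48: both 30 and 31 < 48, go left
  at 13: both 30 and 31 > 13, go right
  at 31: 30 <= 31 <= 31, this is the LCA
LCA = 31


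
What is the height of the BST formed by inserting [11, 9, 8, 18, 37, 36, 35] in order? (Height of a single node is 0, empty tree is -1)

Insertion order: [11, 9, 8, 18, 37, 36, 35]
Tree (level-order array): [11, 9, 18, 8, None, None, 37, None, None, 36, None, 35]
Compute height bottom-up (empty subtree = -1):
  height(8) = 1 + max(-1, -1) = 0
  height(9) = 1 + max(0, -1) = 1
  height(35) = 1 + max(-1, -1) = 0
  height(36) = 1 + max(0, -1) = 1
  height(37) = 1 + max(1, -1) = 2
  height(18) = 1 + max(-1, 2) = 3
  height(11) = 1 + max(1, 3) = 4
Height = 4


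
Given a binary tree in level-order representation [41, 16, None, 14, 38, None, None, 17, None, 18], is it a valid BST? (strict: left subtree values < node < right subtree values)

Level-order array: [41, 16, None, 14, 38, None, None, 17, None, 18]
Validate using subtree bounds (lo, hi): at each node, require lo < value < hi,
then recurse left with hi=value and right with lo=value.
Preorder trace (stopping at first violation):
  at node 41 with bounds (-inf, +inf): OK
  at node 16 with bounds (-inf, 41): OK
  at node 14 with bounds (-inf, 16): OK
  at node 38 with bounds (16, 41): OK
  at node 17 with bounds (16, 38): OK
  at node 18 with bounds (16, 17): VIOLATION
Node 18 violates its bound: not (16 < 18 < 17).
Result: Not a valid BST


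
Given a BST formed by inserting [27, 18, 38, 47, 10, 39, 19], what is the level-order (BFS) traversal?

Tree insertion order: [27, 18, 38, 47, 10, 39, 19]
Tree (level-order array): [27, 18, 38, 10, 19, None, 47, None, None, None, None, 39]
BFS from the root, enqueuing left then right child of each popped node:
  queue [27] -> pop 27, enqueue [18, 38], visited so far: [27]
  queue [18, 38] -> pop 18, enqueue [10, 19], visited so far: [27, 18]
  queue [38, 10, 19] -> pop 38, enqueue [47], visited so far: [27, 18, 38]
  queue [10, 19, 47] -> pop 10, enqueue [none], visited so far: [27, 18, 38, 10]
  queue [19, 47] -> pop 19, enqueue [none], visited so far: [27, 18, 38, 10, 19]
  queue [47] -> pop 47, enqueue [39], visited so far: [27, 18, 38, 10, 19, 47]
  queue [39] -> pop 39, enqueue [none], visited so far: [27, 18, 38, 10, 19, 47, 39]
Result: [27, 18, 38, 10, 19, 47, 39]


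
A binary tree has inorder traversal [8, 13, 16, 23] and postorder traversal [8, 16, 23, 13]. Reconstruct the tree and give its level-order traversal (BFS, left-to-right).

Inorder:   [8, 13, 16, 23]
Postorder: [8, 16, 23, 13]
Algorithm: postorder visits root last, so walk postorder right-to-left;
each value is the root of the current inorder slice — split it at that
value, recurse on the right subtree first, then the left.
Recursive splits:
  root=13; inorder splits into left=[8], right=[16, 23]
  root=23; inorder splits into left=[16], right=[]
  root=16; inorder splits into left=[], right=[]
  root=8; inorder splits into left=[], right=[]
Reconstructed level-order: [13, 8, 23, 16]


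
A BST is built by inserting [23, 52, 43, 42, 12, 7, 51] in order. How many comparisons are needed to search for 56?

Search path for 56: 23 -> 52
Found: False
Comparisons: 2


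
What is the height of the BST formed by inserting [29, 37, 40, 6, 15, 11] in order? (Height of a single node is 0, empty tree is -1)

Insertion order: [29, 37, 40, 6, 15, 11]
Tree (level-order array): [29, 6, 37, None, 15, None, 40, 11]
Compute height bottom-up (empty subtree = -1):
  height(11) = 1 + max(-1, -1) = 0
  height(15) = 1 + max(0, -1) = 1
  height(6) = 1 + max(-1, 1) = 2
  height(40) = 1 + max(-1, -1) = 0
  height(37) = 1 + max(-1, 0) = 1
  height(29) = 1 + max(2, 1) = 3
Height = 3


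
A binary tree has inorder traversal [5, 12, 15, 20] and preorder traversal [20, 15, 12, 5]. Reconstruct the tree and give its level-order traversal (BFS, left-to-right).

Inorder:  [5, 12, 15, 20]
Preorder: [20, 15, 12, 5]
Algorithm: preorder visits root first, so consume preorder in order;
for each root, split the current inorder slice at that value into
left-subtree inorder and right-subtree inorder, then recurse.
Recursive splits:
  root=20; inorder splits into left=[5, 12, 15], right=[]
  root=15; inorder splits into left=[5, 12], right=[]
  root=12; inorder splits into left=[5], right=[]
  root=5; inorder splits into left=[], right=[]
Reconstructed level-order: [20, 15, 12, 5]


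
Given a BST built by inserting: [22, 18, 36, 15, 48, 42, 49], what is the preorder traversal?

Tree insertion order: [22, 18, 36, 15, 48, 42, 49]
Tree (level-order array): [22, 18, 36, 15, None, None, 48, None, None, 42, 49]
Preorder traversal: [22, 18, 15, 36, 48, 42, 49]


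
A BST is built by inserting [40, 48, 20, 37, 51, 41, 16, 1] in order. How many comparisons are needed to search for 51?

Search path for 51: 40 -> 48 -> 51
Found: True
Comparisons: 3


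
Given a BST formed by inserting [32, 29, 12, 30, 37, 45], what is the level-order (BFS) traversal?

Tree insertion order: [32, 29, 12, 30, 37, 45]
Tree (level-order array): [32, 29, 37, 12, 30, None, 45]
BFS from the root, enqueuing left then right child of each popped node:
  queue [32] -> pop 32, enqueue [29, 37], visited so far: [32]
  queue [29, 37] -> pop 29, enqueue [12, 30], visited so far: [32, 29]
  queue [37, 12, 30] -> pop 37, enqueue [45], visited so far: [32, 29, 37]
  queue [12, 30, 45] -> pop 12, enqueue [none], visited so far: [32, 29, 37, 12]
  queue [30, 45] -> pop 30, enqueue [none], visited so far: [32, 29, 37, 12, 30]
  queue [45] -> pop 45, enqueue [none], visited so far: [32, 29, 37, 12, 30, 45]
Result: [32, 29, 37, 12, 30, 45]


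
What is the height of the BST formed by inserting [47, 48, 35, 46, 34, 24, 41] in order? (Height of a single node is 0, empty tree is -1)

Insertion order: [47, 48, 35, 46, 34, 24, 41]
Tree (level-order array): [47, 35, 48, 34, 46, None, None, 24, None, 41]
Compute height bottom-up (empty subtree = -1):
  height(24) = 1 + max(-1, -1) = 0
  height(34) = 1 + max(0, -1) = 1
  height(41) = 1 + max(-1, -1) = 0
  height(46) = 1 + max(0, -1) = 1
  height(35) = 1 + max(1, 1) = 2
  height(48) = 1 + max(-1, -1) = 0
  height(47) = 1 + max(2, 0) = 3
Height = 3


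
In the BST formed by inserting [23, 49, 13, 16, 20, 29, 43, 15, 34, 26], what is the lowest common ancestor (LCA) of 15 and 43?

Tree insertion order: [23, 49, 13, 16, 20, 29, 43, 15, 34, 26]
Tree (level-order array): [23, 13, 49, None, 16, 29, None, 15, 20, 26, 43, None, None, None, None, None, None, 34]
In a BST, the LCA of p=15, q=43 is the first node v on the
root-to-leaf path with p <= v <= q (go left if both < v, right if both > v).
Walk from root:
  at 23: 15 <= 23 <= 43, this is the LCA
LCA = 23


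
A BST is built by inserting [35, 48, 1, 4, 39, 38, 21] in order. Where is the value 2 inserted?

Starting tree (level order): [35, 1, 48, None, 4, 39, None, None, 21, 38]
Insertion path: 35 -> 1 -> 4
Result: insert 2 as left child of 4
Final tree (level order): [35, 1, 48, None, 4, 39, None, 2, 21, 38]


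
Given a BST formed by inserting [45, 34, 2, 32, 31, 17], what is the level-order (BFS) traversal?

Tree insertion order: [45, 34, 2, 32, 31, 17]
Tree (level-order array): [45, 34, None, 2, None, None, 32, 31, None, 17]
BFS from the root, enqueuing left then right child of each popped node:
  queue [45] -> pop 45, enqueue [34], visited so far: [45]
  queue [34] -> pop 34, enqueue [2], visited so far: [45, 34]
  queue [2] -> pop 2, enqueue [32], visited so far: [45, 34, 2]
  queue [32] -> pop 32, enqueue [31], visited so far: [45, 34, 2, 32]
  queue [31] -> pop 31, enqueue [17], visited so far: [45, 34, 2, 32, 31]
  queue [17] -> pop 17, enqueue [none], visited so far: [45, 34, 2, 32, 31, 17]
Result: [45, 34, 2, 32, 31, 17]


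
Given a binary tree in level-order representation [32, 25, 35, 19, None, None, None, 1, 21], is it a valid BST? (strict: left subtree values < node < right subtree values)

Level-order array: [32, 25, 35, 19, None, None, None, 1, 21]
Validate using subtree bounds (lo, hi): at each node, require lo < value < hi,
then recurse left with hi=value and right with lo=value.
Preorder trace (stopping at first violation):
  at node 32 with bounds (-inf, +inf): OK
  at node 25 with bounds (-inf, 32): OK
  at node 19 with bounds (-inf, 25): OK
  at node 1 with bounds (-inf, 19): OK
  at node 21 with bounds (19, 25): OK
  at node 35 with bounds (32, +inf): OK
No violation found at any node.
Result: Valid BST


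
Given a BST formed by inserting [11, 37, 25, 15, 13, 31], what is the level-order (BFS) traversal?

Tree insertion order: [11, 37, 25, 15, 13, 31]
Tree (level-order array): [11, None, 37, 25, None, 15, 31, 13]
BFS from the root, enqueuing left then right child of each popped node:
  queue [11] -> pop 11, enqueue [37], visited so far: [11]
  queue [37] -> pop 37, enqueue [25], visited so far: [11, 37]
  queue [25] -> pop 25, enqueue [15, 31], visited so far: [11, 37, 25]
  queue [15, 31] -> pop 15, enqueue [13], visited so far: [11, 37, 25, 15]
  queue [31, 13] -> pop 31, enqueue [none], visited so far: [11, 37, 25, 15, 31]
  queue [13] -> pop 13, enqueue [none], visited so far: [11, 37, 25, 15, 31, 13]
Result: [11, 37, 25, 15, 31, 13]


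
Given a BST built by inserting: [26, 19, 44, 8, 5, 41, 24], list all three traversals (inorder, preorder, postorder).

Tree insertion order: [26, 19, 44, 8, 5, 41, 24]
Tree (level-order array): [26, 19, 44, 8, 24, 41, None, 5]
Inorder (L, root, R): [5, 8, 19, 24, 26, 41, 44]
Preorder (root, L, R): [26, 19, 8, 5, 24, 44, 41]
Postorder (L, R, root): [5, 8, 24, 19, 41, 44, 26]


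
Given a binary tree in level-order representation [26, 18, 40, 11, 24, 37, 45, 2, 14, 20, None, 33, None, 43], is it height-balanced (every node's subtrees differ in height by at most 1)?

Tree (level-order array): [26, 18, 40, 11, 24, 37, 45, 2, 14, 20, None, 33, None, 43]
Definition: a tree is height-balanced if, at every node, |h(left) - h(right)| <= 1 (empty subtree has height -1).
Bottom-up per-node check:
  node 2: h_left=-1, h_right=-1, diff=0 [OK], height=0
  node 14: h_left=-1, h_right=-1, diff=0 [OK], height=0
  node 11: h_left=0, h_right=0, diff=0 [OK], height=1
  node 20: h_left=-1, h_right=-1, diff=0 [OK], height=0
  node 24: h_left=0, h_right=-1, diff=1 [OK], height=1
  node 18: h_left=1, h_right=1, diff=0 [OK], height=2
  node 33: h_left=-1, h_right=-1, diff=0 [OK], height=0
  node 37: h_left=0, h_right=-1, diff=1 [OK], height=1
  node 43: h_left=-1, h_right=-1, diff=0 [OK], height=0
  node 45: h_left=0, h_right=-1, diff=1 [OK], height=1
  node 40: h_left=1, h_right=1, diff=0 [OK], height=2
  node 26: h_left=2, h_right=2, diff=0 [OK], height=3
All nodes satisfy the balance condition.
Result: Balanced


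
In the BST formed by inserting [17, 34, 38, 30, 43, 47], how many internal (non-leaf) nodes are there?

Tree built from: [17, 34, 38, 30, 43, 47]
Tree (level-order array): [17, None, 34, 30, 38, None, None, None, 43, None, 47]
Rule: An internal node has at least one child.
Per-node child counts:
  node 17: 1 child(ren)
  node 34: 2 child(ren)
  node 30: 0 child(ren)
  node 38: 1 child(ren)
  node 43: 1 child(ren)
  node 47: 0 child(ren)
Matching nodes: [17, 34, 38, 43]
Count of internal (non-leaf) nodes: 4


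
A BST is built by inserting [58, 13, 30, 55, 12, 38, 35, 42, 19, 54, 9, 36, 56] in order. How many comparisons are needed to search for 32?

Search path for 32: 58 -> 13 -> 30 -> 55 -> 38 -> 35
Found: False
Comparisons: 6


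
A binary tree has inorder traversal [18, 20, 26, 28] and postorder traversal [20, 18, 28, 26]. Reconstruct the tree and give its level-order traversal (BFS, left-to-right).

Inorder:   [18, 20, 26, 28]
Postorder: [20, 18, 28, 26]
Algorithm: postorder visits root last, so walk postorder right-to-left;
each value is the root of the current inorder slice — split it at that
value, recurse on the right subtree first, then the left.
Recursive splits:
  root=26; inorder splits into left=[18, 20], right=[28]
  root=28; inorder splits into left=[], right=[]
  root=18; inorder splits into left=[], right=[20]
  root=20; inorder splits into left=[], right=[]
Reconstructed level-order: [26, 18, 28, 20]


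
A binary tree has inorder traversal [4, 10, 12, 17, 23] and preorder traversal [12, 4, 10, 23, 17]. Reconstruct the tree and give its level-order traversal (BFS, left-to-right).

Inorder:  [4, 10, 12, 17, 23]
Preorder: [12, 4, 10, 23, 17]
Algorithm: preorder visits root first, so consume preorder in order;
for each root, split the current inorder slice at that value into
left-subtree inorder and right-subtree inorder, then recurse.
Recursive splits:
  root=12; inorder splits into left=[4, 10], right=[17, 23]
  root=4; inorder splits into left=[], right=[10]
  root=10; inorder splits into left=[], right=[]
  root=23; inorder splits into left=[17], right=[]
  root=17; inorder splits into left=[], right=[]
Reconstructed level-order: [12, 4, 23, 10, 17]


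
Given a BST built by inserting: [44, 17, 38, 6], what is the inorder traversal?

Tree insertion order: [44, 17, 38, 6]
Tree (level-order array): [44, 17, None, 6, 38]
Inorder traversal: [6, 17, 38, 44]


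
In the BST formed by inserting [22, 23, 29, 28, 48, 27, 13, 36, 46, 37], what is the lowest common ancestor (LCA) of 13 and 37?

Tree insertion order: [22, 23, 29, 28, 48, 27, 13, 36, 46, 37]
Tree (level-order array): [22, 13, 23, None, None, None, 29, 28, 48, 27, None, 36, None, None, None, None, 46, 37]
In a BST, the LCA of p=13, q=37 is the first node v on the
root-to-leaf path with p <= v <= q (go left if both < v, right if both > v).
Walk from root:
  at 22: 13 <= 22 <= 37, this is the LCA
LCA = 22


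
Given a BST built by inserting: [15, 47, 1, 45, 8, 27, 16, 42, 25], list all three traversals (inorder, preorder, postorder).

Tree insertion order: [15, 47, 1, 45, 8, 27, 16, 42, 25]
Tree (level-order array): [15, 1, 47, None, 8, 45, None, None, None, 27, None, 16, 42, None, 25]
Inorder (L, root, R): [1, 8, 15, 16, 25, 27, 42, 45, 47]
Preorder (root, L, R): [15, 1, 8, 47, 45, 27, 16, 25, 42]
Postorder (L, R, root): [8, 1, 25, 16, 42, 27, 45, 47, 15]


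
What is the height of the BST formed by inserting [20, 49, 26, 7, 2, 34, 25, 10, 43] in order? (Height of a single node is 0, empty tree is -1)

Insertion order: [20, 49, 26, 7, 2, 34, 25, 10, 43]
Tree (level-order array): [20, 7, 49, 2, 10, 26, None, None, None, None, None, 25, 34, None, None, None, 43]
Compute height bottom-up (empty subtree = -1):
  height(2) = 1 + max(-1, -1) = 0
  height(10) = 1 + max(-1, -1) = 0
  height(7) = 1 + max(0, 0) = 1
  height(25) = 1 + max(-1, -1) = 0
  height(43) = 1 + max(-1, -1) = 0
  height(34) = 1 + max(-1, 0) = 1
  height(26) = 1 + max(0, 1) = 2
  height(49) = 1 + max(2, -1) = 3
  height(20) = 1 + max(1, 3) = 4
Height = 4


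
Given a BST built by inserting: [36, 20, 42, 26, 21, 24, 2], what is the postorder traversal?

Tree insertion order: [36, 20, 42, 26, 21, 24, 2]
Tree (level-order array): [36, 20, 42, 2, 26, None, None, None, None, 21, None, None, 24]
Postorder traversal: [2, 24, 21, 26, 20, 42, 36]


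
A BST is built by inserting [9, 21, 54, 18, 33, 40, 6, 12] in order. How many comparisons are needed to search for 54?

Search path for 54: 9 -> 21 -> 54
Found: True
Comparisons: 3


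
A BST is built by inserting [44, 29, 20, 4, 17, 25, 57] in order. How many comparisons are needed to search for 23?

Search path for 23: 44 -> 29 -> 20 -> 25
Found: False
Comparisons: 4


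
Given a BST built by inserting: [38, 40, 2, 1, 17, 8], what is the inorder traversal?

Tree insertion order: [38, 40, 2, 1, 17, 8]
Tree (level-order array): [38, 2, 40, 1, 17, None, None, None, None, 8]
Inorder traversal: [1, 2, 8, 17, 38, 40]


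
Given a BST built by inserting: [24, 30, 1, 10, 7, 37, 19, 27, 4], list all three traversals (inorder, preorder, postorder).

Tree insertion order: [24, 30, 1, 10, 7, 37, 19, 27, 4]
Tree (level-order array): [24, 1, 30, None, 10, 27, 37, 7, 19, None, None, None, None, 4]
Inorder (L, root, R): [1, 4, 7, 10, 19, 24, 27, 30, 37]
Preorder (root, L, R): [24, 1, 10, 7, 4, 19, 30, 27, 37]
Postorder (L, R, root): [4, 7, 19, 10, 1, 27, 37, 30, 24]


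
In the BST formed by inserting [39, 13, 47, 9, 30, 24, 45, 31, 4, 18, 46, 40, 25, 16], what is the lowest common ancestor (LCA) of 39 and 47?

Tree insertion order: [39, 13, 47, 9, 30, 24, 45, 31, 4, 18, 46, 40, 25, 16]
Tree (level-order array): [39, 13, 47, 9, 30, 45, None, 4, None, 24, 31, 40, 46, None, None, 18, 25, None, None, None, None, None, None, 16]
In a BST, the LCA of p=39, q=47 is the first node v on the
root-to-leaf path with p <= v <= q (go left if both < v, right if both > v).
Walk from root:
  at 39: 39 <= 39 <= 47, this is the LCA
LCA = 39


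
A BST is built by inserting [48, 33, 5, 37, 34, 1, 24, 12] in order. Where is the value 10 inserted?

Starting tree (level order): [48, 33, None, 5, 37, 1, 24, 34, None, None, None, 12]
Insertion path: 48 -> 33 -> 5 -> 24 -> 12
Result: insert 10 as left child of 12
Final tree (level order): [48, 33, None, 5, 37, 1, 24, 34, None, None, None, 12, None, None, None, 10]


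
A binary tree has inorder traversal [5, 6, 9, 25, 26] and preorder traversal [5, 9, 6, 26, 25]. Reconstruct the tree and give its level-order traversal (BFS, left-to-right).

Inorder:  [5, 6, 9, 25, 26]
Preorder: [5, 9, 6, 26, 25]
Algorithm: preorder visits root first, so consume preorder in order;
for each root, split the current inorder slice at that value into
left-subtree inorder and right-subtree inorder, then recurse.
Recursive splits:
  root=5; inorder splits into left=[], right=[6, 9, 25, 26]
  root=9; inorder splits into left=[6], right=[25, 26]
  root=6; inorder splits into left=[], right=[]
  root=26; inorder splits into left=[25], right=[]
  root=25; inorder splits into left=[], right=[]
Reconstructed level-order: [5, 9, 6, 26, 25]


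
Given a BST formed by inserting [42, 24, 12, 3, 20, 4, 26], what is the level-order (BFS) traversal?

Tree insertion order: [42, 24, 12, 3, 20, 4, 26]
Tree (level-order array): [42, 24, None, 12, 26, 3, 20, None, None, None, 4]
BFS from the root, enqueuing left then right child of each popped node:
  queue [42] -> pop 42, enqueue [24], visited so far: [42]
  queue [24] -> pop 24, enqueue [12, 26], visited so far: [42, 24]
  queue [12, 26] -> pop 12, enqueue [3, 20], visited so far: [42, 24, 12]
  queue [26, 3, 20] -> pop 26, enqueue [none], visited so far: [42, 24, 12, 26]
  queue [3, 20] -> pop 3, enqueue [4], visited so far: [42, 24, 12, 26, 3]
  queue [20, 4] -> pop 20, enqueue [none], visited so far: [42, 24, 12, 26, 3, 20]
  queue [4] -> pop 4, enqueue [none], visited so far: [42, 24, 12, 26, 3, 20, 4]
Result: [42, 24, 12, 26, 3, 20, 4]


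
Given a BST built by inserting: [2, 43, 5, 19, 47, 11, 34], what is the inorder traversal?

Tree insertion order: [2, 43, 5, 19, 47, 11, 34]
Tree (level-order array): [2, None, 43, 5, 47, None, 19, None, None, 11, 34]
Inorder traversal: [2, 5, 11, 19, 34, 43, 47]


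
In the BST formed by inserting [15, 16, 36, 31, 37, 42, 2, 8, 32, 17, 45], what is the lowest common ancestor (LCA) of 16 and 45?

Tree insertion order: [15, 16, 36, 31, 37, 42, 2, 8, 32, 17, 45]
Tree (level-order array): [15, 2, 16, None, 8, None, 36, None, None, 31, 37, 17, 32, None, 42, None, None, None, None, None, 45]
In a BST, the LCA of p=16, q=45 is the first node v on the
root-to-leaf path with p <= v <= q (go left if both < v, right if both > v).
Walk from root:
  at 15: both 16 and 45 > 15, go right
  at 16: 16 <= 16 <= 45, this is the LCA
LCA = 16
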